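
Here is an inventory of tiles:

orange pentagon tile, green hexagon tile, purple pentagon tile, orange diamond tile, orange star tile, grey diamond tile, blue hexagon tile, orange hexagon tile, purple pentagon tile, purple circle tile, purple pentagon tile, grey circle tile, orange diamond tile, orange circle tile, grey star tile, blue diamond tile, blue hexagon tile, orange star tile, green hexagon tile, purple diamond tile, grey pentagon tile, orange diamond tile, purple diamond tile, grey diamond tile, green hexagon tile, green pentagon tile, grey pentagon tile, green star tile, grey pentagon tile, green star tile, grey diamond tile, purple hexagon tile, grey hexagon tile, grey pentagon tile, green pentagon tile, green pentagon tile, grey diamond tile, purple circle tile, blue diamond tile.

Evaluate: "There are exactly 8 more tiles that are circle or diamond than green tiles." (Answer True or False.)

False

There are 15 tiles that are circle or diamond.
There are 8 green tiles.
The claim requires 15 − 8 (= 7) to equal 8, which does not hold.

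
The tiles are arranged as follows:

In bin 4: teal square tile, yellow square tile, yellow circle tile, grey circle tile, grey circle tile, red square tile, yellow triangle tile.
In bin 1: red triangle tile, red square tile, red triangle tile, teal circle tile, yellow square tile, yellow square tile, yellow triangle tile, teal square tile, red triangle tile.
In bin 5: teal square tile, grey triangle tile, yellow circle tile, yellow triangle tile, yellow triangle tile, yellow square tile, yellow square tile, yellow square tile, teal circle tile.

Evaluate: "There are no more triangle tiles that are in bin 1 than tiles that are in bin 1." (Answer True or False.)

There are 4 triangle tiles in bin 1.
There are 9 tiles in bin 1.
The claim requires 4 ≤ 9, which holds.

True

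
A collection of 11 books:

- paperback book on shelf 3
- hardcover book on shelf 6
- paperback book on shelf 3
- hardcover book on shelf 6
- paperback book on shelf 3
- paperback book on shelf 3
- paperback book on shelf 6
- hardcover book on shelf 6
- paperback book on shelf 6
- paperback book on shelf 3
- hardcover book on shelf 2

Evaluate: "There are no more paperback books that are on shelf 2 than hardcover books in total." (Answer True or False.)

True

paperback books on shelf 2: 0.
hardcover books: 4.
The claim requires 0 ≤ 4, which holds.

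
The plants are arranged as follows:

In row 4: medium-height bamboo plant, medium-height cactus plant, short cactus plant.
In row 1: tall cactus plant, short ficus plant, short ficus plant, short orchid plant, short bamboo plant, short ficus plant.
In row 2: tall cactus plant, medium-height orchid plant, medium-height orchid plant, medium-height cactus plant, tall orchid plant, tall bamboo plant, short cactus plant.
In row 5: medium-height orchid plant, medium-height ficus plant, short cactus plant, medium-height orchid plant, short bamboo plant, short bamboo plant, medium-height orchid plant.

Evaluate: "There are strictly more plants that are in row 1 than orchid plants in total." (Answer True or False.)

plants in row 1: 6.
orchid plants: 7.
The claim requires 6 > 7, which does not hold.

False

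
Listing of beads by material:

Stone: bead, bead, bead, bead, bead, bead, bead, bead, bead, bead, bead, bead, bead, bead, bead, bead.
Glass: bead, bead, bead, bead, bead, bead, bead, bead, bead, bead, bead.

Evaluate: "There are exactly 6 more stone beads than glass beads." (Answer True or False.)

stone beads: 16.
glass beads: 11.
The claim requires 16 − 11 (= 5) to equal 6, which does not hold.

False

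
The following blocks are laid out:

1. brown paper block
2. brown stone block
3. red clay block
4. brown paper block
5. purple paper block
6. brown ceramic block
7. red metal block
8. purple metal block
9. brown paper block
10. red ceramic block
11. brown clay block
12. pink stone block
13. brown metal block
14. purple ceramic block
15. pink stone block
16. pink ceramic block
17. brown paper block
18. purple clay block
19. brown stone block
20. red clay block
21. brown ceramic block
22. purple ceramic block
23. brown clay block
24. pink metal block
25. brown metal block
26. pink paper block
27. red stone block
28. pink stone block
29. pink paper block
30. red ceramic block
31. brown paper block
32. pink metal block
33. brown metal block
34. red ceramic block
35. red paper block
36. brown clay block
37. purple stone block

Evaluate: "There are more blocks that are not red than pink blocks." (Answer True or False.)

blocks that are not red: 29.
pink blocks: 8.
The claim requires 29 > 8, which holds.

True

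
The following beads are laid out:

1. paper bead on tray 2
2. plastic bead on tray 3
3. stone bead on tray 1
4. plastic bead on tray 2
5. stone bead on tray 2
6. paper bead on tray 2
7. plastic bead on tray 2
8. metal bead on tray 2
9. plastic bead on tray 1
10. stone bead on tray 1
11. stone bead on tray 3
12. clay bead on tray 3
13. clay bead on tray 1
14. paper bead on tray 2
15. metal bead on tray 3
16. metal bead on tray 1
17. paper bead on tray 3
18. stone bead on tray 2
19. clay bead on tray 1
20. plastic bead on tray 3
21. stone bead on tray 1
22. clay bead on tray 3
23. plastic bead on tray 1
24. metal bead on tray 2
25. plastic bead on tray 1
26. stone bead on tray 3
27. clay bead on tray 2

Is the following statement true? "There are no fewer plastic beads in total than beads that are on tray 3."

There are 7 plastic beads.
There are 8 beads on tray 3.
The claim requires 7 ≥ 8, which does not hold.

False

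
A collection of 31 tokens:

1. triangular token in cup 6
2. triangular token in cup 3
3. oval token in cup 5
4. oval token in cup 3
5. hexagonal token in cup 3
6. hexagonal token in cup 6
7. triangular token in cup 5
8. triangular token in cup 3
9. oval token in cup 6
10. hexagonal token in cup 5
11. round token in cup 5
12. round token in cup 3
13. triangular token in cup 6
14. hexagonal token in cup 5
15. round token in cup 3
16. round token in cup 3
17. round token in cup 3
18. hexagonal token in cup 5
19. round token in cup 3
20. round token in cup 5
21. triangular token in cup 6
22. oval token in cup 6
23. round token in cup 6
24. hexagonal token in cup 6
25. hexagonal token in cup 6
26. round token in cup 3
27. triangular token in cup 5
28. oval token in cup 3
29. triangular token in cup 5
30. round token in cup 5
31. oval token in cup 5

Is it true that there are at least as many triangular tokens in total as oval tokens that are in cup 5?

There are 8 triangular tokens.
There are 2 oval tokens in cup 5.
The claim requires 8 ≥ 2, which holds.

True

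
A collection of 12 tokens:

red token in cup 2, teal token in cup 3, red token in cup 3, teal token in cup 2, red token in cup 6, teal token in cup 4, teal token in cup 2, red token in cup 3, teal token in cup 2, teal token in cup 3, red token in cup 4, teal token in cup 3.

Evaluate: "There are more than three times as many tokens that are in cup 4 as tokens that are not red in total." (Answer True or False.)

False

|tokens in cup 4| = 2.
|tokens that are not red| = 7.
The claim requires 2 > 3 × 7 = 21, which does not hold.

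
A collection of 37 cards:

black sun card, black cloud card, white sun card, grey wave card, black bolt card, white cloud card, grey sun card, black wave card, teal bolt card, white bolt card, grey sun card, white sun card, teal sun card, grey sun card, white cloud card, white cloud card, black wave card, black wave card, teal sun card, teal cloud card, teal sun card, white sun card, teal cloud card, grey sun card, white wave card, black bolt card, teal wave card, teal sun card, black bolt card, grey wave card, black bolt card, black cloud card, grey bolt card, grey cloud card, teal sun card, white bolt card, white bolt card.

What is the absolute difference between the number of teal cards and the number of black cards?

teal cards: 9. black cards: 10.
|9 − 10| = 10 − 9 = 1.

1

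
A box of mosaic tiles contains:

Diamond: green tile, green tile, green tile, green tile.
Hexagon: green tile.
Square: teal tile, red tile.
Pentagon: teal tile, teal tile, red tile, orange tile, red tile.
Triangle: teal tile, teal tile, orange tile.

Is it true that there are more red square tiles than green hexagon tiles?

red square tiles: 1.
green hexagon tiles: 1.
The claim requires 1 > 1, which does not hold.

False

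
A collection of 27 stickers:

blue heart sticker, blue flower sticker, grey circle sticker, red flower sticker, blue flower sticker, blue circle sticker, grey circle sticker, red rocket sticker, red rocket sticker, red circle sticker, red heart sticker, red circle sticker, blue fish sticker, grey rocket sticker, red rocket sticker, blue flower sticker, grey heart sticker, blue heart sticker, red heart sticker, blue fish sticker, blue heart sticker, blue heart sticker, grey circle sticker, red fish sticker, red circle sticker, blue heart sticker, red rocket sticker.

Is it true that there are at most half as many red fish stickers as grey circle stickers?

True

There is 1 red fish sticker.
There are 3 grey circle stickers.
The claim requires 2 × 1 = 2 ≤ 3, which holds.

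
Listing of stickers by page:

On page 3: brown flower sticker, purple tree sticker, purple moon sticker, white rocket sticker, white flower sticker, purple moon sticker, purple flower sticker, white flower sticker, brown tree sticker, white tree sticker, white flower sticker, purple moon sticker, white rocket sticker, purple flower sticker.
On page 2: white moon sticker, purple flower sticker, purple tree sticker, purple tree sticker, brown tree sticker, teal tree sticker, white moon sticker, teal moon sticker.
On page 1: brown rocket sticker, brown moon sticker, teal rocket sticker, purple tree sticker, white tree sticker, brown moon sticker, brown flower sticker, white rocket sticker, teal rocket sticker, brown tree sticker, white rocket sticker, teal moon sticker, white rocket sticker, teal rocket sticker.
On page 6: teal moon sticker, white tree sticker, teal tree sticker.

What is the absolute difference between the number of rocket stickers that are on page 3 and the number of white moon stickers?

rocket stickers on page 3: 2. white moon stickers: 2.
|2 − 2| = 2 − 2 = 0.

0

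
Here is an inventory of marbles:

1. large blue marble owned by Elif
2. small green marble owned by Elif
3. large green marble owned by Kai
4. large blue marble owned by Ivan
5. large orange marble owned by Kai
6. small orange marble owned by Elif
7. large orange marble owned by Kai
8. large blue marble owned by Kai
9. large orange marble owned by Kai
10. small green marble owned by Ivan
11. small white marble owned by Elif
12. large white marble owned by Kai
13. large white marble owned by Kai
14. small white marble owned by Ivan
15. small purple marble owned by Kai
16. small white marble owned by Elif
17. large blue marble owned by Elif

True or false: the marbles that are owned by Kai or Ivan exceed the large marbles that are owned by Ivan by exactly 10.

True

marbles owned by Kai or Ivan: 11.
large marbles owned by Ivan: 1.
The claim requires 11 − 1 (= 10) to equal 10, which holds.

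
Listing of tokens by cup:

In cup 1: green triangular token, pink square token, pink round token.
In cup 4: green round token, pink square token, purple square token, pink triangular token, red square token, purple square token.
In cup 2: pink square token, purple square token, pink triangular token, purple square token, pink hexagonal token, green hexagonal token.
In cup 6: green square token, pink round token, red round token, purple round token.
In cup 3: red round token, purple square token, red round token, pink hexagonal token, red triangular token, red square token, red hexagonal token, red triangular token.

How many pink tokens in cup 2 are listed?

3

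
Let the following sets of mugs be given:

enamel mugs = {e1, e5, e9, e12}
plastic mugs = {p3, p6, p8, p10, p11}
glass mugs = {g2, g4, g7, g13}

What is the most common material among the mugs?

plastic

Counts by material: plastic 5, enamel 4, glass 4.
The maximum is 5, held uniquely by plastic.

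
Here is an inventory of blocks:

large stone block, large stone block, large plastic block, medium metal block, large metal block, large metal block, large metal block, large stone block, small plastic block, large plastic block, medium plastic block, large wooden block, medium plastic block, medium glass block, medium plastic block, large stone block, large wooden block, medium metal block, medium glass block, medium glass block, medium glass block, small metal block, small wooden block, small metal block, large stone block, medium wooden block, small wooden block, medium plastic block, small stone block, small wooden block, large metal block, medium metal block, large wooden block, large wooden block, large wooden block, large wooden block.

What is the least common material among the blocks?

Counts by material: wooden 10, metal 9, plastic 7, stone 6, glass 4.
The minimum is 4, held uniquely by glass.

glass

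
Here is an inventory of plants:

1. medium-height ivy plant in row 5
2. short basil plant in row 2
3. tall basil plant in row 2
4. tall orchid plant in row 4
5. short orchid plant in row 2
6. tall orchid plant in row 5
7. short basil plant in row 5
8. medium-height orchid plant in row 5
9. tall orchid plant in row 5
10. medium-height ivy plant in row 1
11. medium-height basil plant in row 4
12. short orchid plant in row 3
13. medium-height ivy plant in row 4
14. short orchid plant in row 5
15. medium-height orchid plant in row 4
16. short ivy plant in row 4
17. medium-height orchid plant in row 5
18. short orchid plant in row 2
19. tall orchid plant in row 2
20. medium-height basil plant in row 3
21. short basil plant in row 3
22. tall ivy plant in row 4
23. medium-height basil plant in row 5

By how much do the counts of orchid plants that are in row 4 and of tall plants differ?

orchid plants in row 4: 2. tall plants: 6.
|2 − 6| = 6 − 2 = 4.

4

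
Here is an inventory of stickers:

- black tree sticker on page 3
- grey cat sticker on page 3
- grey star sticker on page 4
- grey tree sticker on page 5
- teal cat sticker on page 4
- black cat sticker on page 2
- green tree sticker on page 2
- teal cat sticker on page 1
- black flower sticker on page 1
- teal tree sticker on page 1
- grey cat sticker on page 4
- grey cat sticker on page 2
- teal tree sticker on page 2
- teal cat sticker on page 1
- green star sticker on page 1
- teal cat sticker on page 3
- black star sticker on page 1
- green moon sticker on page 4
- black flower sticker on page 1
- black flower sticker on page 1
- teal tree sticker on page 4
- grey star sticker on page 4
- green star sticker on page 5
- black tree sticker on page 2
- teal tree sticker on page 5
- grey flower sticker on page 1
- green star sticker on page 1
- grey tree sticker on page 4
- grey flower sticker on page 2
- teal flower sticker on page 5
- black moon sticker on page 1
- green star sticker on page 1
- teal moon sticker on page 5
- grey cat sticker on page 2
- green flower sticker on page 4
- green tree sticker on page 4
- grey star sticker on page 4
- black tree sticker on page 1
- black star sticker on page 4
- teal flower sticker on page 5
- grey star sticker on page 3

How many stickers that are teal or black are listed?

black: 10; teal: 11; together 10 + 11 = 21.

21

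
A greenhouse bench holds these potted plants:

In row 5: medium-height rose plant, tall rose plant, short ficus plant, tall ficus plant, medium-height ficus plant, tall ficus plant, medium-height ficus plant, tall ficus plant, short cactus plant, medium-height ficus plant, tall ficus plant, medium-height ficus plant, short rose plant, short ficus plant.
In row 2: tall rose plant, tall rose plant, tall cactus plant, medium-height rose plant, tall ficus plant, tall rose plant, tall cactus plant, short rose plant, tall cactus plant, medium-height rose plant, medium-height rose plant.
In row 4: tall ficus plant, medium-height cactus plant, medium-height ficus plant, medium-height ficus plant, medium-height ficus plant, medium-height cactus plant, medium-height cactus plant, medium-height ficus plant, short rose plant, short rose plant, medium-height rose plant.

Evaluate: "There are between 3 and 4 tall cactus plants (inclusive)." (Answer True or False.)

True

|tall cactus plants| = 3.
The claim requires 3 ≤ 3 ≤ 4, which holds.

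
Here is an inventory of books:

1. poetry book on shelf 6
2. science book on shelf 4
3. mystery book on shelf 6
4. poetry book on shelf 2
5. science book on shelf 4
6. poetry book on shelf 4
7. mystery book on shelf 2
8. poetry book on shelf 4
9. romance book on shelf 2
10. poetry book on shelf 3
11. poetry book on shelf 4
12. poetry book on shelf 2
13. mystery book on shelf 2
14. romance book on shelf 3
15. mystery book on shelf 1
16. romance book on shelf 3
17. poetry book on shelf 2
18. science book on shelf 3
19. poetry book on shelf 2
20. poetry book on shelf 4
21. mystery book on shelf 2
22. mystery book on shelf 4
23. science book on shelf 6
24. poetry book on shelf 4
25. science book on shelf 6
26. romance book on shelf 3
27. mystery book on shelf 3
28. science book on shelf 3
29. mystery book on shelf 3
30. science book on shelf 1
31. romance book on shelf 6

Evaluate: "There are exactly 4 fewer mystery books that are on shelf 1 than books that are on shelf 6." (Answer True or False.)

|mystery books on shelf 1| = 1.
|books on shelf 6| = 5.
The claim requires 5 − 1 (= 4) to equal 4, which holds.

True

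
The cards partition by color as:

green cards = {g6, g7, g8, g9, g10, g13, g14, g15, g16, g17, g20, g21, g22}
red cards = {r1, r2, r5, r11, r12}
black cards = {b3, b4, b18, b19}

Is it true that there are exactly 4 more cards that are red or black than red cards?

cards that are red or black: 9.
red cards: 5.
The claim requires 9 − 5 (= 4) to equal 4, which holds.

True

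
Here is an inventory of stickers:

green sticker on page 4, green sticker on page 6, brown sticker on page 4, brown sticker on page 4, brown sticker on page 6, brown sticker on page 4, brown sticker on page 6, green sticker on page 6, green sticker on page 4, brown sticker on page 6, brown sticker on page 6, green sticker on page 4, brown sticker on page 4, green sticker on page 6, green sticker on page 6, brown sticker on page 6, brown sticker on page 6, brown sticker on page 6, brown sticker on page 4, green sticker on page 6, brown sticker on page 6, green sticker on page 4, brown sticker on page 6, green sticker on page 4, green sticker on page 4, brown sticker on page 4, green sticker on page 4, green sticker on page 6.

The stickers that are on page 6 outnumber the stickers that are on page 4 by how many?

stickers on page 6: 15.
stickers on page 4: 13.
15 − 13 = 2.

2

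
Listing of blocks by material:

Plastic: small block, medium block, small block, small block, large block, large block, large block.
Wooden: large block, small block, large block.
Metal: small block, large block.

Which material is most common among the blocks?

Counts by material: plastic 7, wooden 3, metal 2.
The maximum is 7, held uniquely by plastic.

plastic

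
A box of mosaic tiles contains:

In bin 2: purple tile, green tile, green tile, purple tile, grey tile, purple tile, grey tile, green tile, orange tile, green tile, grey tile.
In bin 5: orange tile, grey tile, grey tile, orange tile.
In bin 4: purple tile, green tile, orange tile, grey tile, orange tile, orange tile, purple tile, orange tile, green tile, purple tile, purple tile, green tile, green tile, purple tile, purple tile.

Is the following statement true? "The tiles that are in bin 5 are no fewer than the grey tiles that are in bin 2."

True

|tiles in bin 5| = 4.
|grey tiles in bin 2| = 3.
The claim requires 4 ≥ 3, which holds.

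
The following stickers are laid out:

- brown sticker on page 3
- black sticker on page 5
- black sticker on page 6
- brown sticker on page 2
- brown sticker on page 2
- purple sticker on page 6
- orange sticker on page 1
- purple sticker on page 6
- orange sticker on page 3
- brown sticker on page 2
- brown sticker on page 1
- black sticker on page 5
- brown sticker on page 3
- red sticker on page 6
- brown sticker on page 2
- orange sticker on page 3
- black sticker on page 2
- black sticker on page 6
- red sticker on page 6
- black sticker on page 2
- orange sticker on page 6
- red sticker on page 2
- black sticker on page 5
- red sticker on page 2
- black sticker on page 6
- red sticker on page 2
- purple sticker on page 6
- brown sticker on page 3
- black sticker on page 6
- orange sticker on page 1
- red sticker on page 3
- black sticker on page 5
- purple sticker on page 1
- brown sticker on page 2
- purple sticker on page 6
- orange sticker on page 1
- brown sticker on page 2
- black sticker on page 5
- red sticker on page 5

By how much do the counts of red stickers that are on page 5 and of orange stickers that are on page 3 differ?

1

red stickers on page 5: 1. orange stickers on page 3: 2.
|1 − 2| = 2 − 1 = 1.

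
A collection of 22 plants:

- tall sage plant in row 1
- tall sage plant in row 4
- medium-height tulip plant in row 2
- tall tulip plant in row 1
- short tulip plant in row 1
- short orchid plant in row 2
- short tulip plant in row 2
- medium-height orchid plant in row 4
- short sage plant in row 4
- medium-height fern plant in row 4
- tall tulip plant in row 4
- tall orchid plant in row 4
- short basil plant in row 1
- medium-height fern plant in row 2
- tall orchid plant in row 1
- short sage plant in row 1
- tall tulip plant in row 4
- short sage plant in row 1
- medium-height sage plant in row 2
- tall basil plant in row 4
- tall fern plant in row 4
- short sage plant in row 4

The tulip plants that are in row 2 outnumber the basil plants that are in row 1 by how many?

1

tulip plants in row 2: 2.
basil plants in row 1: 1.
2 − 1 = 1.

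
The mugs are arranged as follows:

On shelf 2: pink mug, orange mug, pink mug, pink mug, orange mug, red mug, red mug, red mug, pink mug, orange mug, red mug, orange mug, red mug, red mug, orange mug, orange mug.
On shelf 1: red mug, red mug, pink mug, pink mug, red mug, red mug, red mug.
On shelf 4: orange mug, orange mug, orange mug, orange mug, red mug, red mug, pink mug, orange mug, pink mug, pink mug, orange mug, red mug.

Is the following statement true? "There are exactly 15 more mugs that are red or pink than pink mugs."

False

There are 23 mugs that are red or pink.
There are 9 pink mugs.
The claim requires 23 − 9 (= 14) to equal 15, which does not hold.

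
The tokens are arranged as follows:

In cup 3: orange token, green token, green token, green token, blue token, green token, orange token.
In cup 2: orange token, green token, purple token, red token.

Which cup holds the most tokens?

Counts by cup: cup 3→7, cup 2→4.
The maximum is 7, held uniquely by cup 3.

cup 3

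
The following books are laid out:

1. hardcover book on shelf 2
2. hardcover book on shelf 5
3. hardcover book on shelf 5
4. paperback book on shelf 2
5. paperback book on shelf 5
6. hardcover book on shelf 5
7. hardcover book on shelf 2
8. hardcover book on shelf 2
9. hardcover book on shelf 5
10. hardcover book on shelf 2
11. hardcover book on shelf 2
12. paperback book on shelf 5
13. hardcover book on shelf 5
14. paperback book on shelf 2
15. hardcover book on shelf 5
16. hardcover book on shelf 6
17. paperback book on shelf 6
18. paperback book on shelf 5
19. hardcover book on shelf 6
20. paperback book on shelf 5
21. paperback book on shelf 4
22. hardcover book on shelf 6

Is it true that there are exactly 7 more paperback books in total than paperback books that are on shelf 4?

True

paperback books: 8.
paperback books on shelf 4: 1.
The claim requires 8 − 1 (= 7) to equal 7, which holds.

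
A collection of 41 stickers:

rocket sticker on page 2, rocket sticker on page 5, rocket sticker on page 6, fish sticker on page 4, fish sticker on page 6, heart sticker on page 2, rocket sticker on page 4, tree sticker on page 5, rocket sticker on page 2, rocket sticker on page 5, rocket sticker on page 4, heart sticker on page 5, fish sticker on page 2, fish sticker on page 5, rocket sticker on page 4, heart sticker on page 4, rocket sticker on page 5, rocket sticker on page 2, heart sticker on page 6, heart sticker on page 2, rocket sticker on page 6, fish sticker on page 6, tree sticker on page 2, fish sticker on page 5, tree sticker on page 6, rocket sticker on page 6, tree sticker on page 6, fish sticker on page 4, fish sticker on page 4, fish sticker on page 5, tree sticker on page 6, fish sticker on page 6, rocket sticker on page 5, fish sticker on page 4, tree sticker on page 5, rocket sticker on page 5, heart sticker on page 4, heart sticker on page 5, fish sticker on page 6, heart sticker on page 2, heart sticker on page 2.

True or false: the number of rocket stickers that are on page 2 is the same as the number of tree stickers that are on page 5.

False

There are 3 rocket stickers on page 2.
There are 2 tree stickers on page 5.
The claim requires 3 = 2, which does not hold.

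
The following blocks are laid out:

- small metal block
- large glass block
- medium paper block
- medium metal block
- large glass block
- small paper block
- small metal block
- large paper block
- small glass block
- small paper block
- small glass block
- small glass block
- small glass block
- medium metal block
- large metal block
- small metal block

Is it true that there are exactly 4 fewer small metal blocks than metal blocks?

False

small metal blocks: 3.
metal blocks: 6.
The claim requires 6 − 3 (= 3) to equal 4, which does not hold.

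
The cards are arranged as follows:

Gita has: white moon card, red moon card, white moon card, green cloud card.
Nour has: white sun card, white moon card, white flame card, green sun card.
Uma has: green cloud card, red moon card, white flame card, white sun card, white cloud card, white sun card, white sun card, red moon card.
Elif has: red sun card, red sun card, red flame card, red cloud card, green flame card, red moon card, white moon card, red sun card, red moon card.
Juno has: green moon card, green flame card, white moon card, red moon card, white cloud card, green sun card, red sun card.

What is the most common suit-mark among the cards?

moon

Counts by suit-mark: moon 12, sun 10, cloud 5, flame 5.
The maximum is 12, held uniquely by moon.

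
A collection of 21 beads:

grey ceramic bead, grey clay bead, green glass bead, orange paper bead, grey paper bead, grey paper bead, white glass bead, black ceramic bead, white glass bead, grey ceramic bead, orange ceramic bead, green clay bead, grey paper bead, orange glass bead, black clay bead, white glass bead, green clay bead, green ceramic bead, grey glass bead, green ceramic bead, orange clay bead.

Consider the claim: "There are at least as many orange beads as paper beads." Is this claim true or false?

True

orange beads: 4.
paper beads: 4.
The claim requires 4 ≥ 4, which holds.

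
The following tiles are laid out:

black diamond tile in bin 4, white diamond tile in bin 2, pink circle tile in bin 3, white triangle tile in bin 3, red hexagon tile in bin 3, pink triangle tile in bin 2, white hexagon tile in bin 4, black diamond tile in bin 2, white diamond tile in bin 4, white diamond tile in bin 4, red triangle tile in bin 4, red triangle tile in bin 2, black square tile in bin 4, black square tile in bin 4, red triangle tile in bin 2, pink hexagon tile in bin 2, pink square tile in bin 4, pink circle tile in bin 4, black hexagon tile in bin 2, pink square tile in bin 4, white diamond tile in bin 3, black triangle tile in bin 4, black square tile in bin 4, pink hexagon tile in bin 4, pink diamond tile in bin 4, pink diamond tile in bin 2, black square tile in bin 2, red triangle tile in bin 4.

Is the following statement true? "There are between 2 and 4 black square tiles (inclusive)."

True

There are 4 black square tiles.
The claim requires 2 ≤ 4 ≤ 4, which holds.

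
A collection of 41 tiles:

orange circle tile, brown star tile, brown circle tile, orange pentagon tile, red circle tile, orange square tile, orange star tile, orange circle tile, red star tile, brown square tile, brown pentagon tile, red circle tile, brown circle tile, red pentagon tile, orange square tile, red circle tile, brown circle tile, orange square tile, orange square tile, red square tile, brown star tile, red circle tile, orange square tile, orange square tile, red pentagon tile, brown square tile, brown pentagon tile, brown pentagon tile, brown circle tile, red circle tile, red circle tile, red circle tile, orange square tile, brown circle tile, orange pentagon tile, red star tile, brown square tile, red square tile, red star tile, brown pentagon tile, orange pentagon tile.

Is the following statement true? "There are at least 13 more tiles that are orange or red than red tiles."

|tiles that are orange or red| = 27.
|red tiles| = 14.
The claim requires 27 − 14 = 13 ≥ 13, which holds.

True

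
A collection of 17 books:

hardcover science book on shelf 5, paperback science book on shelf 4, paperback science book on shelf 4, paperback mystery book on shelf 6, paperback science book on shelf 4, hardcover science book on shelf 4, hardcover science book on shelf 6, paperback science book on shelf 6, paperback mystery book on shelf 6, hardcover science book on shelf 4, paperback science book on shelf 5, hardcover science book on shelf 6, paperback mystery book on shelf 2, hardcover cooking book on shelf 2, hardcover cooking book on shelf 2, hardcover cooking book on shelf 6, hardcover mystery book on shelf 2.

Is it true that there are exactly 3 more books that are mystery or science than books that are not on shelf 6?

True

|books that are mystery or science| = 14.
|books that are not on shelf 6| = 11.
The claim requires 14 − 11 (= 3) to equal 3, which holds.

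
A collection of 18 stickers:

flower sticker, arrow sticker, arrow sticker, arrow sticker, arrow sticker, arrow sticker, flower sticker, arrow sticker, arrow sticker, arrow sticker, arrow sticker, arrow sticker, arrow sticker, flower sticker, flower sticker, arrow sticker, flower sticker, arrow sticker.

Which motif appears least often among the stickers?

flower

Counts by motif: arrow 13, flower 5.
The minimum is 5, held uniquely by flower.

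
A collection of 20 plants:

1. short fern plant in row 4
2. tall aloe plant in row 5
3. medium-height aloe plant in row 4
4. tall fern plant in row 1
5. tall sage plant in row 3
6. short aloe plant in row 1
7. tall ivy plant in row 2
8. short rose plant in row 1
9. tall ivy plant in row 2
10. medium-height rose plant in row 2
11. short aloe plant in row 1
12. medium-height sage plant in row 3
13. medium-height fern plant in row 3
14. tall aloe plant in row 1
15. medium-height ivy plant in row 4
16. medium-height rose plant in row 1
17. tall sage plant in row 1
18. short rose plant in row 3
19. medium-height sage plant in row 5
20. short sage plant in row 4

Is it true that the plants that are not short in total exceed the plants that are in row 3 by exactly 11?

|plants that are not short| = 14.
|plants in row 3| = 4.
The claim requires 14 − 4 (= 10) to equal 11, which does not hold.

False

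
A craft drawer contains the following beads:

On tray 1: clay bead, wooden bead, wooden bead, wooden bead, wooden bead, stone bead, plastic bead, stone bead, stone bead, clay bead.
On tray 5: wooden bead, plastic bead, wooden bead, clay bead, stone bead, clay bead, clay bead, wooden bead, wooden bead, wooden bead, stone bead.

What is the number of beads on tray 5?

11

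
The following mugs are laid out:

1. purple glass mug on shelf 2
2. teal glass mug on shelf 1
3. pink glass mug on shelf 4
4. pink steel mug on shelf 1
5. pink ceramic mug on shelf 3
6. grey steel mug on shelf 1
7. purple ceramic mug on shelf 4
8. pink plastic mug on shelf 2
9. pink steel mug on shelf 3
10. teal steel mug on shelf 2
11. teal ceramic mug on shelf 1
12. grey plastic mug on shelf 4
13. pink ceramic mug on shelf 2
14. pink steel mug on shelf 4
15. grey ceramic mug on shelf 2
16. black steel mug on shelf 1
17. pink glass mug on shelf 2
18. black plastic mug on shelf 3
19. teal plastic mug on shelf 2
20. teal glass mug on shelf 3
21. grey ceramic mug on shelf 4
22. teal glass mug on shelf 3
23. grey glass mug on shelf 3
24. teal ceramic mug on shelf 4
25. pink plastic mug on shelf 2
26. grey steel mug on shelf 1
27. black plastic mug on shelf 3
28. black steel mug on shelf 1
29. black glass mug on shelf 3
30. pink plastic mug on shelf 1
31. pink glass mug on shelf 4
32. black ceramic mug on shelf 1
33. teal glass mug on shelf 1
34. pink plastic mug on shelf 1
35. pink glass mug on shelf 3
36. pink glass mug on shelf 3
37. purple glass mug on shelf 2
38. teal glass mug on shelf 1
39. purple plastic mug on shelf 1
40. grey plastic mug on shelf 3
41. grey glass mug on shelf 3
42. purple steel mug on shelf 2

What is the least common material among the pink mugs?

Counts by material (restricted to pink mugs): glass 5, plastic 4, steel 3, ceramic 2.
The minimum is 2, held uniquely by ceramic.

ceramic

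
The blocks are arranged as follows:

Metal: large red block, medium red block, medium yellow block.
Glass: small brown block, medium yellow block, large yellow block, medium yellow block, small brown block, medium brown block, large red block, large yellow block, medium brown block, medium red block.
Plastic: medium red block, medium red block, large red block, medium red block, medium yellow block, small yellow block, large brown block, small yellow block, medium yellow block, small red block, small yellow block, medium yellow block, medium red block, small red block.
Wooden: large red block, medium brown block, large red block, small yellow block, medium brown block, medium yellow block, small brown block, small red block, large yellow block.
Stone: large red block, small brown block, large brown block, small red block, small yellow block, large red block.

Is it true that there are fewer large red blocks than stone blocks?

There are 7 large red blocks.
There are 6 stone blocks.
The claim requires 7 < 6, which does not hold.

False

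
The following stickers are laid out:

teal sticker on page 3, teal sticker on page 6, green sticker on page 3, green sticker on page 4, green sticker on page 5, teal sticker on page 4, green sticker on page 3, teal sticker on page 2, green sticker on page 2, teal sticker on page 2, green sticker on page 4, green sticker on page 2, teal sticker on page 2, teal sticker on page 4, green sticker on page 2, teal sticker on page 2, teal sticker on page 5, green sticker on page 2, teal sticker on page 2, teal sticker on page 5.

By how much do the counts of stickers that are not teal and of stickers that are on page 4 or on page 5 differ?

stickers that are not teal: 9. stickers on page 4 or on page 5: 7.
|9 − 7| = 9 − 7 = 2.

2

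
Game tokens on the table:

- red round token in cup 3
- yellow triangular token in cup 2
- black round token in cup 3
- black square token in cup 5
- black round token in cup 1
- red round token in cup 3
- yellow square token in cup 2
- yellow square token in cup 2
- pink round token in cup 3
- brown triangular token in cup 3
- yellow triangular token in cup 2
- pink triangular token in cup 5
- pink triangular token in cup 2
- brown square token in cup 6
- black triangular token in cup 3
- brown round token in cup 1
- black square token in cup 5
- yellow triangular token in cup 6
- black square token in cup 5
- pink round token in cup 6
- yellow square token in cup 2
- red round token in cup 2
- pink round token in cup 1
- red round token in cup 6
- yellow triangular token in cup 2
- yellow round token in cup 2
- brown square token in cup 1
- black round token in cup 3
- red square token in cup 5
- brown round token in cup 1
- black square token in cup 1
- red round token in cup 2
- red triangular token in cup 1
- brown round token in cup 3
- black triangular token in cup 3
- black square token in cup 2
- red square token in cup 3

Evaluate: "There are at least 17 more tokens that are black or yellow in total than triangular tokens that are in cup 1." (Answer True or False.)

There are 18 tokens that are black or yellow.
There is 1 triangular token in cup 1.
The claim requires 18 − 1 = 17 ≥ 17, which holds.

True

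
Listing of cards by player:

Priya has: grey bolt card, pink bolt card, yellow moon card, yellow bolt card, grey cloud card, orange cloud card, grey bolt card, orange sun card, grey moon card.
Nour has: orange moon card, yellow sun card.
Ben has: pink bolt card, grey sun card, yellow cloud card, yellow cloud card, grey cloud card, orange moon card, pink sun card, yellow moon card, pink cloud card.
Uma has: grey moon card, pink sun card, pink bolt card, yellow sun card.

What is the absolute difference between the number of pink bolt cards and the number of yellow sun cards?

pink bolt cards: 3. yellow sun cards: 2.
|3 − 2| = 3 − 2 = 1.

1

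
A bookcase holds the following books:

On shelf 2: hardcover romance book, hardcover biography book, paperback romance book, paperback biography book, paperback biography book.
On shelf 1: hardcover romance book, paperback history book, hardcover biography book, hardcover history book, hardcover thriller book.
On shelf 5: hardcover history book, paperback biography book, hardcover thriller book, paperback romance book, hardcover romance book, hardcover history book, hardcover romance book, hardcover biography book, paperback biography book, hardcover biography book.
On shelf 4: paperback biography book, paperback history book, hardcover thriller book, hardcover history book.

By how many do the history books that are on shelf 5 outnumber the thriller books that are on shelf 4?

1

history books on shelf 5: 2.
thriller books on shelf 4: 1.
2 − 1 = 1.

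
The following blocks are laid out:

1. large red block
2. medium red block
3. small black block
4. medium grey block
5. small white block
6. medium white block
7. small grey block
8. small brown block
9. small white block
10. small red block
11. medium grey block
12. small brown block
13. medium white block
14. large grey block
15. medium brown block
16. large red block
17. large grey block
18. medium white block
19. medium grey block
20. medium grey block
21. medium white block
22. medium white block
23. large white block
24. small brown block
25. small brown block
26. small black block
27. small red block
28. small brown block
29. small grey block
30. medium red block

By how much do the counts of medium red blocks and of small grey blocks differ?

0

medium red blocks: 2. small grey blocks: 2.
|2 − 2| = 2 − 2 = 0.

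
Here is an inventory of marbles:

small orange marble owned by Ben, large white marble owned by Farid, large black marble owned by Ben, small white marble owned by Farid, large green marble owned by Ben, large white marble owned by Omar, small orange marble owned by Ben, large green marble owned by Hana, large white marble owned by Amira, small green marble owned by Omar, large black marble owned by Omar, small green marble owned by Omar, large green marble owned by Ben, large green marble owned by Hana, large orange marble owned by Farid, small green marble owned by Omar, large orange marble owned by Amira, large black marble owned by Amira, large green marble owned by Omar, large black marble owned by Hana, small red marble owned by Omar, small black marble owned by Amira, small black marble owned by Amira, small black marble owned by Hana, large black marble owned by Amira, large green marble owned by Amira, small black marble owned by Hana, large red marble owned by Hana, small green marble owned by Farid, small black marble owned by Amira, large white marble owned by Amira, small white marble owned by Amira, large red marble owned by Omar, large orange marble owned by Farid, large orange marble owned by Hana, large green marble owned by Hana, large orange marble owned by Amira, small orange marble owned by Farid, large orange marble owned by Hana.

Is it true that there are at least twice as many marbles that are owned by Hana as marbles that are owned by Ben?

|marbles owned by Hana| = 9.
|marbles owned by Ben| = 5.
The claim requires 9 ≥ 2 × 5 = 10, which does not hold.

False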